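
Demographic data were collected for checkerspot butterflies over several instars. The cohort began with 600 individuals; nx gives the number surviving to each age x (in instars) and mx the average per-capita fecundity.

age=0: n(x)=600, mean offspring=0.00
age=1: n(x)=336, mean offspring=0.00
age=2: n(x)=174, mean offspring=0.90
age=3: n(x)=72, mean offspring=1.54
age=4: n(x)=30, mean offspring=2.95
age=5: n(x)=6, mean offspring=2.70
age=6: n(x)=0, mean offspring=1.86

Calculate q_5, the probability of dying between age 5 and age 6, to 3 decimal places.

1.000

lx = nx/n0 = nx/600: 1, 0.56, 0.29, 0.12, 0.05, 0.01, 0
q_5 = (l_5 − l_6) / l_5 = (0.01 − 0) / 0.01
     = 0.01 / 0.01 = 1 → 1.000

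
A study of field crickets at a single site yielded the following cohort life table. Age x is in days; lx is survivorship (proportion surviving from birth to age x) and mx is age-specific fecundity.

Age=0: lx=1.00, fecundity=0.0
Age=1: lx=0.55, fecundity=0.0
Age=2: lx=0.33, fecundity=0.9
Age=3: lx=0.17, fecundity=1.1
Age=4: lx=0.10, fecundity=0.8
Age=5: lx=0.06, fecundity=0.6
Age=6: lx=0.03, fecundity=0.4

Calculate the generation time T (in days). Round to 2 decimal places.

lx·mx: 0, 0, 0.297, 0.187, 0.08, 0.036, 0.012 → R0 = 0.612
x·lx·mx: 0, 0, 0.594, 0.561, 0.32, 0.18, 0.072 → Σ = 1.727
T = 1.727 / 0.612 = 2.821895… → 2.82

2.82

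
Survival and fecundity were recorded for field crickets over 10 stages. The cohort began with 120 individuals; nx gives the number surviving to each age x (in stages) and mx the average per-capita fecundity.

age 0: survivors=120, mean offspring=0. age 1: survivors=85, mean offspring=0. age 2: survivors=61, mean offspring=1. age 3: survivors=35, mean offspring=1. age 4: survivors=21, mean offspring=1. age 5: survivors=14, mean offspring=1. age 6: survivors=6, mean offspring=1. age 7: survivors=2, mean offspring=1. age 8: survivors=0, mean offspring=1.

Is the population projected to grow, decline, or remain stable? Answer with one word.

lx = nx/n0 = nx/120: 1, 0.70833…, 0.50833…, 0.29167…, 0.175, 0.11667…, 0.05, 0.01667…, 0
R0 = Σ lx·mx = 0 + 0 + 0.508333… + 0.291667… + 0.175 + 0.116667… + 0.05 + 0.016667… + 0 = 1.158333…
R0 > 1, so the population is growing.

growing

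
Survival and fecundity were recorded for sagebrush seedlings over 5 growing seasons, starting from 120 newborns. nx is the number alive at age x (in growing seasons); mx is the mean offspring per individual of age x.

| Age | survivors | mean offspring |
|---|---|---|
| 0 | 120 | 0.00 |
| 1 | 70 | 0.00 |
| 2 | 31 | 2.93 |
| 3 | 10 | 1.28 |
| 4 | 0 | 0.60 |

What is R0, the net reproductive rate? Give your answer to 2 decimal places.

0.86

lx = nx/n0 = nx/120: 1, 0.58333…, 0.25833…, 0.08333…, 0
lx·mx by age: 0, 0, 0.756917…, 0.106667…, 0
R0 = Σ lx·mx = 0.863583… → 0.86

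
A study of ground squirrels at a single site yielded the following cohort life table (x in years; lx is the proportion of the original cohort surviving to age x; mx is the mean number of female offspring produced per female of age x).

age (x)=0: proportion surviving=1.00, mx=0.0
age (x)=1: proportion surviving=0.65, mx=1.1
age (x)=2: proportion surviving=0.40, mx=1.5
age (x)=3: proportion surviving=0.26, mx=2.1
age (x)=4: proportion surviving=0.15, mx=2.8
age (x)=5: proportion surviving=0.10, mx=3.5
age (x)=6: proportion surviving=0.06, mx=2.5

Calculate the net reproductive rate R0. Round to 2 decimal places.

lx·mx by age: 0, 0.715, 0.6, 0.546, 0.42, 0.35, 0.15
R0 = Σ lx·mx = 2.781 → 2.78

2.78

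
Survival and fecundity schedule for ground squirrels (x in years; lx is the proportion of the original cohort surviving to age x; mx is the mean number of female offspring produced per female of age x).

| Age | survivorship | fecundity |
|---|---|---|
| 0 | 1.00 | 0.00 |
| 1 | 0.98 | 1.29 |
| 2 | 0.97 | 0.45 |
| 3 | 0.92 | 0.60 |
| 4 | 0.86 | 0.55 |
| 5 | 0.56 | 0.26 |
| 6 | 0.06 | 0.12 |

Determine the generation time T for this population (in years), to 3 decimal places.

lx·mx: 0, 1.2642, 0.4365, 0.552, 0.473, 0.1456, 0.0072 → R0 = 2.8785
x·lx·mx: 0, 1.2642, 0.873, 1.656, 1.892, 0.728, 0.0432 → Σ = 6.4564
T = 6.4564 / 2.8785 = 2.242974… → 2.243

2.243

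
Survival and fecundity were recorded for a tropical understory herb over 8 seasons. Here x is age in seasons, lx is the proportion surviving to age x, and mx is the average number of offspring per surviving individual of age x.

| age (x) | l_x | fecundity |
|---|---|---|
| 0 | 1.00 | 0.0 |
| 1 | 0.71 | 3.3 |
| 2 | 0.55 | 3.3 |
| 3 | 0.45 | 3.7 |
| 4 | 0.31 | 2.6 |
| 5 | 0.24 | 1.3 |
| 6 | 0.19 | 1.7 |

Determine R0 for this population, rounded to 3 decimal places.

lx·mx by age: 0, 2.343, 1.815, 1.665, 0.806, 0.312, 0.323
R0 = Σ lx·mx = 7.264 → 7.264

7.264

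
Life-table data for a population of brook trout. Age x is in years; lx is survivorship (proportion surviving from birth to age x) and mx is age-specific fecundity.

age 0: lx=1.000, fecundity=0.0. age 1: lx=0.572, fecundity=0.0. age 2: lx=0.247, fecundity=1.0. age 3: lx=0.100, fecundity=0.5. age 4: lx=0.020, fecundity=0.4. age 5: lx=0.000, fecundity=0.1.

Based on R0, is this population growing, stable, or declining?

declining

R0 = Σ lx·mx = 0 + 0 + 0.247 + 0.05 + 0.008 + 0 = 0.305
R0 < 1, so the population is declining.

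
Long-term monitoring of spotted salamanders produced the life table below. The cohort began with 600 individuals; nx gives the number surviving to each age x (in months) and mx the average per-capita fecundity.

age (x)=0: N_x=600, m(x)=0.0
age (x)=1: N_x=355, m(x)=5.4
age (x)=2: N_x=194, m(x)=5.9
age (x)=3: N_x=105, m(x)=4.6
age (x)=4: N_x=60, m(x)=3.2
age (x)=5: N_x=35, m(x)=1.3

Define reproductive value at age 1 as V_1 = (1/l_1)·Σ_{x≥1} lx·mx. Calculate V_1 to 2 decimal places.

10.65

lx = nx/n0 = nx/600: 1, 0.59167…, 0.32333…, 0.175, 0.1, 0.05833…
lx·mx for x ≥ 1: 3.195…, 1.907667…, 0.805, 0.32, 0.075833… → sum = 6.3035…
V_1 = 6.3035… / l_1 = 6.3035… / 0.591667… = 10.653803… → 10.65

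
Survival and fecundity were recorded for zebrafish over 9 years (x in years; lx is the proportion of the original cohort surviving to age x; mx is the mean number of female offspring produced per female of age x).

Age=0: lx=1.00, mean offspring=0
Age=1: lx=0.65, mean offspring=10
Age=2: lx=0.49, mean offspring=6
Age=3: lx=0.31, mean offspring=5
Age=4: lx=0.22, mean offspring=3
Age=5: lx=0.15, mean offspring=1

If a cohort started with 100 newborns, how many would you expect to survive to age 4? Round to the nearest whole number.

22

Expected survivors = N0 · l_4 = 100 × 0.22 = 22 → 22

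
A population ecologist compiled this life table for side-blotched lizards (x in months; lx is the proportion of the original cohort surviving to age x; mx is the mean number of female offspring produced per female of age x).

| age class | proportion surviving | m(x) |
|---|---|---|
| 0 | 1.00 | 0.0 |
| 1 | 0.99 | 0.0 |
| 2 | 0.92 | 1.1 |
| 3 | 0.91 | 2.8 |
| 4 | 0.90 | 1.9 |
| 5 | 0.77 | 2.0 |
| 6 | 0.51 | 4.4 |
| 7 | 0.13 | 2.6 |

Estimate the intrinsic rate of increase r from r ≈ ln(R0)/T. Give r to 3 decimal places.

0.525

R0 = Σ lx·mx = 0 + 0 + 1.012 + 2.548 + 1.71 + 1.54 + 2.244 + 0.338 = 9.392
Σ x·lx·mx = 40.038; T = 40.038/9.392 = 4.26299…
r ≈ ln(R0)/T = ln(9.392)/4.26299… = 0.52542… → 0.525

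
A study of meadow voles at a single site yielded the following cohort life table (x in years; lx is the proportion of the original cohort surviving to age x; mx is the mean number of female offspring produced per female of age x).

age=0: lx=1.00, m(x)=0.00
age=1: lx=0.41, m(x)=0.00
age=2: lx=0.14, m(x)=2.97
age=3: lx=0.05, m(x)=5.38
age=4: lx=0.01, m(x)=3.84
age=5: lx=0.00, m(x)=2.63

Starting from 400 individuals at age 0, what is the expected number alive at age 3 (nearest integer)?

Expected survivors = N0 · l_3 = 400 × 0.05 = 20 → 20

20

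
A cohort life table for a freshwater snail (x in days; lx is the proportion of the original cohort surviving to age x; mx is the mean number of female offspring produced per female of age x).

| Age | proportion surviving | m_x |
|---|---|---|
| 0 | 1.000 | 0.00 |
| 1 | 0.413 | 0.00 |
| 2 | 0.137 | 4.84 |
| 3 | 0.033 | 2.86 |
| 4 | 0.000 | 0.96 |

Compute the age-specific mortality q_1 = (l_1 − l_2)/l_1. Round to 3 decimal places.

q_1 = (l_1 − l_2) / l_1 = (0.413 − 0.137) / 0.413
     = 0.276 / 0.413 = 0.668281… → 0.668

0.668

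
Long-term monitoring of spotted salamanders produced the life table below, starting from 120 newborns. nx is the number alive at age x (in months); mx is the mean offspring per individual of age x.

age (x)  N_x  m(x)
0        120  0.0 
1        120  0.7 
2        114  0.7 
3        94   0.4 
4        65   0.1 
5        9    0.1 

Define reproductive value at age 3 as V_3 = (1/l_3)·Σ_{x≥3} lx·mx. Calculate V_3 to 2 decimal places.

0.48

lx = nx/n0 = nx/120: 1, 1, 0.95, 0.78333…, 0.54167…, 0.075
lx·mx for x ≥ 3: 0.313333…, 0.054167…, 0.0075 → sum = 0.375…
V_3 = 0.375… / l_3 = 0.375… / 0.783333… = 0.478723… → 0.48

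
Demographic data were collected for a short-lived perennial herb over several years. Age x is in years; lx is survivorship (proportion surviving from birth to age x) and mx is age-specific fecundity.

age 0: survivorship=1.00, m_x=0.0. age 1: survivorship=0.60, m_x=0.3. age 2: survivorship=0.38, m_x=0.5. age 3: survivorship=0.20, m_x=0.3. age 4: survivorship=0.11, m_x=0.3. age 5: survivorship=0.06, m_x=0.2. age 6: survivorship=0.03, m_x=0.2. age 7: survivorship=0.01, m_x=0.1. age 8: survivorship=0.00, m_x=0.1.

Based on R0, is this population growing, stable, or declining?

R0 = Σ lx·mx = 0 + 0.18 + 0.19 + 0.06 + 0.033 + 0.012 + 0.006 + 0.001 + 0 = 0.482
R0 < 1, so the population is declining.

declining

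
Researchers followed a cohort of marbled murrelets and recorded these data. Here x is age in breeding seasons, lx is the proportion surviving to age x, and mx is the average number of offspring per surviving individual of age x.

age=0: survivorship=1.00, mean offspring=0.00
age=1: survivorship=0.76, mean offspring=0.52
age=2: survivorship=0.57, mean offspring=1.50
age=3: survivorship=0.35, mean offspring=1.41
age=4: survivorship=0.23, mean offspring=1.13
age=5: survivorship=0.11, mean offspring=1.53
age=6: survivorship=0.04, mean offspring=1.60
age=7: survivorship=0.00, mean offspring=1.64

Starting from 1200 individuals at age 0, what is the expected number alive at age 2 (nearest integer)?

684

Expected survivors = N0 · l_2 = 1200 × 0.57 = 684 → 684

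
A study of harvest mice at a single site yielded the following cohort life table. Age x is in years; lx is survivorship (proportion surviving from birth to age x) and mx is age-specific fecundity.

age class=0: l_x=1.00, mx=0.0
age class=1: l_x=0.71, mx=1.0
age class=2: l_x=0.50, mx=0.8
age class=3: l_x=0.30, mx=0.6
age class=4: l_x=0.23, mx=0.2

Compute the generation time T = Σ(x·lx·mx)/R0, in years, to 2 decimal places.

1.67

lx·mx: 0, 0.71, 0.4, 0.18, 0.046 → R0 = 1.336
x·lx·mx: 0, 0.71, 0.8, 0.54, 0.184 → Σ = 2.234
T = 2.234 / 1.336 = 1.672156… → 1.67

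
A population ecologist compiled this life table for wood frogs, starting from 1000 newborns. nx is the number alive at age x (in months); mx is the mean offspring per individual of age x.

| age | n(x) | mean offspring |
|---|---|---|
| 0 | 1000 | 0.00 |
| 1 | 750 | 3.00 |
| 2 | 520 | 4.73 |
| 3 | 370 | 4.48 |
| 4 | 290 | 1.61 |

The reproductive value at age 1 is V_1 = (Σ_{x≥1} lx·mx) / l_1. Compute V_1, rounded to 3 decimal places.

lx = nx/n0 = nx/1000: 1, 0.75, 0.52, 0.37, 0.29
lx·mx for x ≥ 1: 2.25, 2.4596, 1.6576, 0.4669 → sum = 6.8341
V_1 = 6.8341 / l_1 = 6.8341 / 0.75 = 9.112133… → 9.112

9.112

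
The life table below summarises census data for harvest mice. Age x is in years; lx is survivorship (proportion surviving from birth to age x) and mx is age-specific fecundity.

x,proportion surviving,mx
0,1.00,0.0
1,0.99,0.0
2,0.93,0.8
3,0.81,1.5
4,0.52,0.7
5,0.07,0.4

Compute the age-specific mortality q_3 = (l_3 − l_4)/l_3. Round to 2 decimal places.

0.36

q_3 = (l_3 − l_4) / l_3 = (0.81 − 0.52) / 0.81
     = 0.29 / 0.81 = 0.358025… → 0.36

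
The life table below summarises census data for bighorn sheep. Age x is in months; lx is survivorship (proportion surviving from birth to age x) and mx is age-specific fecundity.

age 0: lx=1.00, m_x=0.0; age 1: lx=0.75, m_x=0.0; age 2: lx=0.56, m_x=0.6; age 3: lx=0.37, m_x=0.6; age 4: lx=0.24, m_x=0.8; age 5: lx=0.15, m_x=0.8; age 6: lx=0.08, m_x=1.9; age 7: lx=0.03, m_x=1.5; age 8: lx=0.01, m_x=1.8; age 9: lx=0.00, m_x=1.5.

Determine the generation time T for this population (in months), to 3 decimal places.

lx·mx: 0, 0, 0.336, 0.222, 0.192, 0.12, 0.152, 0.045, 0.018, 0 → R0 = 1.085
x·lx·mx: 0, 0, 0.672, 0.666, 0.768, 0.6, 0.912, 0.315, 0.144, 0 → Σ = 4.077
T = 4.077 / 1.085 = 3.757604… → 3.758

3.758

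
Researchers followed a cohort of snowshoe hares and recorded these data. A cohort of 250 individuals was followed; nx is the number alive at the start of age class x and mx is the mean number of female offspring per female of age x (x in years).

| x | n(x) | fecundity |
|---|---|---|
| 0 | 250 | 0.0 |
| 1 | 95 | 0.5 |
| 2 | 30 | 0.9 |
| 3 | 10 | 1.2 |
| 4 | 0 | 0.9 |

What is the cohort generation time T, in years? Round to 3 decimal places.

1.590

lx = nx/n0 = nx/250: 1, 0.38, 0.12, 0.04, 0
lx·mx: 0, 0.19, 0.108, 0.048, 0 → R0 = 0.346
x·lx·mx: 0, 0.19, 0.216, 0.144, 0 → Σ = 0.55
T = 0.55 / 0.346 = 1.589595… → 1.590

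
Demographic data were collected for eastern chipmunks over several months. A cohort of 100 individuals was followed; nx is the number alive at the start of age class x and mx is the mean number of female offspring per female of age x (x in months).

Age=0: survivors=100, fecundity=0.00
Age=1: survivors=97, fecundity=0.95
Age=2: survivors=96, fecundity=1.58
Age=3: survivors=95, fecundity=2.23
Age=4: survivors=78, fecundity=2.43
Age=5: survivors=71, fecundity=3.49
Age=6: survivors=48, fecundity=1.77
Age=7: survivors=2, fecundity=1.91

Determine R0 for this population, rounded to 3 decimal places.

lx = nx/n0 = nx/100: 1, 0.97, 0.96, 0.95, 0.78, 0.71, 0.48, 0.02
lx·mx by age: 0, 0.9215, 1.5168, 2.1185, 1.8954, 2.4779, 0.8496, 0.0382
R0 = Σ lx·mx = 9.8179 → 9.818

9.818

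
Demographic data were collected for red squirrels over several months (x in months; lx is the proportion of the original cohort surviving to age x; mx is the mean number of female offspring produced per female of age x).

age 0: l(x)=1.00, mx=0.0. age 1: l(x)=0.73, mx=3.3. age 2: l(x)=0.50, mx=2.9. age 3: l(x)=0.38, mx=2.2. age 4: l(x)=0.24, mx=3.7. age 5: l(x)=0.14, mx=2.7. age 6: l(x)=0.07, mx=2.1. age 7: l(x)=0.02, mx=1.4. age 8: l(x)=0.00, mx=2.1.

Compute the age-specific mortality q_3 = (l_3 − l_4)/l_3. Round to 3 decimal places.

q_3 = (l_3 − l_4) / l_3 = (0.38 − 0.24) / 0.38
     = 0.14 / 0.38 = 0.368421… → 0.368

0.368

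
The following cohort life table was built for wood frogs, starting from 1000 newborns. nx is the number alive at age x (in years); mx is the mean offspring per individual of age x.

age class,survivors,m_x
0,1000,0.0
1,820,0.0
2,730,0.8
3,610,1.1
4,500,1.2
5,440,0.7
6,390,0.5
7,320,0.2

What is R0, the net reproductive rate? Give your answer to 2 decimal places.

2.42

lx = nx/n0 = nx/1000: 1, 0.82, 0.73, 0.61, 0.5, 0.44, 0.39, 0.32
lx·mx by age: 0, 0, 0.584, 0.671, 0.6, 0.308, 0.195, 0.064
R0 = Σ lx·mx = 2.422 → 2.42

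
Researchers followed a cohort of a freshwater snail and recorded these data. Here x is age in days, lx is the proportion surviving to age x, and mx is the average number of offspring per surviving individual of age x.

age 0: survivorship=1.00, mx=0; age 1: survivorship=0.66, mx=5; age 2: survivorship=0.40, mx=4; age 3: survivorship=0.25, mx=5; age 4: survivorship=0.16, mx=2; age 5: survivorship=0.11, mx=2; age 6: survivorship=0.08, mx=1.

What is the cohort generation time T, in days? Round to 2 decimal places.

lx·mx: 0, 3.3, 1.6, 1.25, 0.32, 0.22, 0.08 → R0 = 6.77
x·lx·mx: 0, 3.3, 3.2, 3.75, 1.28, 1.1, 0.48 → Σ = 13.11
T = 13.11 / 6.77 = 1.936484… → 1.94

1.94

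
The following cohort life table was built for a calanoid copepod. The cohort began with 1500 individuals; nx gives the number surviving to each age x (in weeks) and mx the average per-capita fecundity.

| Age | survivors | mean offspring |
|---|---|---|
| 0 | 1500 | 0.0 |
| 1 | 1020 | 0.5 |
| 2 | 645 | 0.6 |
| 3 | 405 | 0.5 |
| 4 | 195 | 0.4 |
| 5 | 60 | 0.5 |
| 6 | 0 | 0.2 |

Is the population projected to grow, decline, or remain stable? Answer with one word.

declining

lx = nx/n0 = nx/1500: 1, 0.68, 0.43, 0.27, 0.13, 0.04, 0
R0 = Σ lx·mx = 0 + 0.34 + 0.258 + 0.135 + 0.052 + 0.02 + 0 = 0.805
R0 < 1, so the population is declining.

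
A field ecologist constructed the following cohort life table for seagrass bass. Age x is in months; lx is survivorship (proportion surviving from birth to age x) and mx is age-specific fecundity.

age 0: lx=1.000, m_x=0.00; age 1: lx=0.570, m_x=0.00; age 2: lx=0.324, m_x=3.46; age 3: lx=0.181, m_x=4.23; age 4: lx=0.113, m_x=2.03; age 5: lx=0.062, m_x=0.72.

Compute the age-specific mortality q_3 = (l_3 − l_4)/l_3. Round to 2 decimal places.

0.38

q_3 = (l_3 − l_4) / l_3 = (0.181 − 0.113) / 0.181
     = 0.068 / 0.181 = 0.375691… → 0.38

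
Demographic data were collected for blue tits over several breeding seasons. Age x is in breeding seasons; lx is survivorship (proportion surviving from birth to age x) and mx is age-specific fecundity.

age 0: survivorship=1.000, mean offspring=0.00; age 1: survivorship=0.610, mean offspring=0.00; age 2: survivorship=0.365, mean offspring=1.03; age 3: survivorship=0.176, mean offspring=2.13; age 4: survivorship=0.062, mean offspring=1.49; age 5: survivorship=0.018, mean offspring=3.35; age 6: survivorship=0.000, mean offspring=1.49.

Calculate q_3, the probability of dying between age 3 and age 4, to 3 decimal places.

0.648

q_3 = (l_3 − l_4) / l_3 = (0.176 − 0.062) / 0.176
     = 0.114 / 0.176 = 0.647727… → 0.648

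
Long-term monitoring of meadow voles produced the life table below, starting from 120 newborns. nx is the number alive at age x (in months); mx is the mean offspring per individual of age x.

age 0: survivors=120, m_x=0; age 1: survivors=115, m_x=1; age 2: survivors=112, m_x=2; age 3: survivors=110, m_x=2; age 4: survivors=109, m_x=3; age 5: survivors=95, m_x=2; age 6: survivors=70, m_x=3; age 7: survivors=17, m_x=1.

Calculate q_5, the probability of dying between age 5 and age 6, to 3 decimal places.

0.263

lx = nx/n0 = nx/120: 1, 0.95833…, 0.93333…, 0.91667…, 0.90833…, 0.79167…, 0.58333…, 0.14167…
q_5 = (l_5 − l_6) / l_5 = (0.791667… − 0.583333…) / 0.791667…
     = 0.208333… / 0.791667… = 0.263158… → 0.263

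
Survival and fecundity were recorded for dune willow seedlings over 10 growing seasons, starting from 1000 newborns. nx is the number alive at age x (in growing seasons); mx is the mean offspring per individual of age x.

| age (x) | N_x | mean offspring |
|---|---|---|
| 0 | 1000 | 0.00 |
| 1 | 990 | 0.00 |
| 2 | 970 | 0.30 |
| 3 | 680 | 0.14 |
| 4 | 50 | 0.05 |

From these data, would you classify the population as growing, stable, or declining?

declining

lx = nx/n0 = nx/1000: 1, 0.99, 0.97, 0.68, 0.05
R0 = Σ lx·mx = 0 + 0 + 0.291 + 0.0952 + 0.0025 = 0.3887
R0 < 1, so the population is declining.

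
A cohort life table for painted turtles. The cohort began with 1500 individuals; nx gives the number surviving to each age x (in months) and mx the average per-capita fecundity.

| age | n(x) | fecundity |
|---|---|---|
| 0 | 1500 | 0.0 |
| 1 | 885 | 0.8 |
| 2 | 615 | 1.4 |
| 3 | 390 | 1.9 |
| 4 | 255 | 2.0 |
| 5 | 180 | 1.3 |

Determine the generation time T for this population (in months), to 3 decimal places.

2.575

lx = nx/n0 = nx/1500: 1, 0.59, 0.41, 0.26, 0.17, 0.12
lx·mx: 0, 0.472, 0.574, 0.494, 0.34, 0.156 → R0 = 2.036
x·lx·mx: 0, 0.472, 1.148, 1.482, 1.36, 0.78 → Σ = 5.242
T = 5.242 / 2.036 = 2.574656… → 2.575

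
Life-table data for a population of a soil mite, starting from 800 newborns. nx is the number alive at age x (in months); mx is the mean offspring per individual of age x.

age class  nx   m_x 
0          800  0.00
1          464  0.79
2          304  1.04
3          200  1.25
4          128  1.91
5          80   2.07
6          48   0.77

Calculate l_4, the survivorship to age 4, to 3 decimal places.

l_4 = n_4/n_0 = 128/800 = 0.16 → 0.160

0.160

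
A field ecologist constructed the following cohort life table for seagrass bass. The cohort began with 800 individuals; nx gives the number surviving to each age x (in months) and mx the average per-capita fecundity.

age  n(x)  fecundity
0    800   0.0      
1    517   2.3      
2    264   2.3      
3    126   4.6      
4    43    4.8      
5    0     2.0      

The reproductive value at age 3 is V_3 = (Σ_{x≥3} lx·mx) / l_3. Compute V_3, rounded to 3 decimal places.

lx = nx/n0 = nx/800: 1, 0.64625, 0.33, 0.1575, 0.05375, 0
lx·mx for x ≥ 3: 0.7245, 0.258, 0 → sum = 0.9825
V_3 = 0.9825 / l_3 = 0.9825 / 0.1575 = 6.238095… → 6.238

6.238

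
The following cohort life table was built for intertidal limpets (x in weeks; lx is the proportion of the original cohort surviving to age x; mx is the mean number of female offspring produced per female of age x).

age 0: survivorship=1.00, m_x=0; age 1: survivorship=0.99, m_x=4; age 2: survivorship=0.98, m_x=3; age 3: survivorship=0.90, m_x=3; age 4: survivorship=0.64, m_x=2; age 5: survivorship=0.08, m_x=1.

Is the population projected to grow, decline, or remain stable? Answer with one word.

growing

R0 = Σ lx·mx = 0 + 3.96 + 2.94 + 2.7 + 1.28 + 0.08 = 10.96
R0 > 1, so the population is growing.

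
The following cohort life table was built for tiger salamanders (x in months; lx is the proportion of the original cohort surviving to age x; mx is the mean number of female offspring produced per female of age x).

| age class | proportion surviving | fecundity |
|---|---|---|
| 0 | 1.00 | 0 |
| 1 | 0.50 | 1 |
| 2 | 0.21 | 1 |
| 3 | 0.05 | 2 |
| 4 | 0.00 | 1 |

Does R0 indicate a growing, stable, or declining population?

R0 = Σ lx·mx = 0 + 0.5 + 0.21 + 0.1 + 0 = 0.81
R0 < 1, so the population is declining.

declining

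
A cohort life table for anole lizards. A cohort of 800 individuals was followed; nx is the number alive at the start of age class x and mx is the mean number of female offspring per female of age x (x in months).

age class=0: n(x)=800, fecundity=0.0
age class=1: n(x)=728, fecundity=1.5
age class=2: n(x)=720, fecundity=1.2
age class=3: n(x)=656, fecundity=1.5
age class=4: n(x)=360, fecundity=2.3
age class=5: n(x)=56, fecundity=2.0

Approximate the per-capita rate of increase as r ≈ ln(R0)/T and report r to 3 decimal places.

lx = nx/n0 = nx/800: 1, 0.91, 0.9, 0.82, 0.45, 0.07
R0 = Σ lx·mx = 0 + 1.365 + 1.08 + 1.23 + 1.035 + 0.14 = 4.85
Σ x·lx·mx = 12.055; T = 12.055/4.85 = 2.48557…
r ≈ ln(R0)/T = ln(4.85)/2.48557… = 0.63526… → 0.635

0.635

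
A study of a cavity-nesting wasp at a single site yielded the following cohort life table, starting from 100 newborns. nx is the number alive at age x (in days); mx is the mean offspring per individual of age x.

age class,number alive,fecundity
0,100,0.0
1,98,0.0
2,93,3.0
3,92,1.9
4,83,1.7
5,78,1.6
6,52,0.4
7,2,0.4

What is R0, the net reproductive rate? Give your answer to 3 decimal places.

7.413

lx = nx/n0 = nx/100: 1, 0.98, 0.93, 0.92, 0.83, 0.78, 0.52, 0.02
lx·mx by age: 0, 0, 2.79, 1.748, 1.411, 1.248, 0.208, 0.008
R0 = Σ lx·mx = 7.413 → 7.413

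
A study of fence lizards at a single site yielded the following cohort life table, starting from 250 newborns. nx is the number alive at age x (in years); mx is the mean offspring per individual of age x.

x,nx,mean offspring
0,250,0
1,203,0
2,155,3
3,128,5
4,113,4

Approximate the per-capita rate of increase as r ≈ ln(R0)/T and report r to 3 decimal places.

lx = nx/n0 = nx/250: 1, 0.812, 0.62, 0.512, 0.452
R0 = Σ lx·mx = 0 + 0 + 1.86 + 2.56 + 1.808 = 6.228
Σ x·lx·mx = 18.632; T = 18.632/6.228 = 2.99165…
r ≈ ln(R0)/T = ln(6.228)/2.99165… = 0.61139… → 0.611

0.611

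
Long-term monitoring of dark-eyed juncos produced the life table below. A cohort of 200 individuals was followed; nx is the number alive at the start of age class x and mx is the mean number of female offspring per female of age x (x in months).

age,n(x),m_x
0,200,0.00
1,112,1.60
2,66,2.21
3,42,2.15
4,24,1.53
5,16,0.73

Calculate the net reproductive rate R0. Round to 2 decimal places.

2.32

lx = nx/n0 = nx/200: 1, 0.56, 0.33, 0.21, 0.12, 0.08
lx·mx by age: 0, 0.896, 0.7293, 0.4515, 0.1836, 0.0584
R0 = Σ lx·mx = 2.3188 → 2.32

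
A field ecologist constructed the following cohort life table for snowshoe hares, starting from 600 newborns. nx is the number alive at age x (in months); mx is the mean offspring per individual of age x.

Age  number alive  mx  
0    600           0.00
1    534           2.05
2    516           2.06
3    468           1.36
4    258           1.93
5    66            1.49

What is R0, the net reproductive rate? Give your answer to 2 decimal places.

lx = nx/n0 = nx/600: 1, 0.89, 0.86, 0.78, 0.43, 0.11
lx·mx by age: 0, 1.8245, 1.7716, 1.0608, 0.8299, 0.1639
R0 = Σ lx·mx = 5.6507 → 5.65

5.65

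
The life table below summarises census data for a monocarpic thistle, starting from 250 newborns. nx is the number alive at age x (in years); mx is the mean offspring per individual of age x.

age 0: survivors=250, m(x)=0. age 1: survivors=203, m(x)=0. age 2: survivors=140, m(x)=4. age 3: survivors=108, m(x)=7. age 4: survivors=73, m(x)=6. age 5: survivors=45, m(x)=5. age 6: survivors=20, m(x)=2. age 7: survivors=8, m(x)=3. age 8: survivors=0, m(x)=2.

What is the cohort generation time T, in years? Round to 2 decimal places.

lx = nx/n0 = nx/250: 1, 0.812, 0.56, 0.432, 0.292, 0.18, 0.08, 0.032, 0
lx·mx: 0, 0, 2.24, 3.024, 1.752, 0.9, 0.16, 0.096, 0 → R0 = 8.172
x·lx·mx: 0, 0, 4.48, 9.072, 7.008, 4.5, 0.96, 0.672, 0 → Σ = 26.692
T = 26.692 / 8.172 = 3.266275… → 3.27

3.27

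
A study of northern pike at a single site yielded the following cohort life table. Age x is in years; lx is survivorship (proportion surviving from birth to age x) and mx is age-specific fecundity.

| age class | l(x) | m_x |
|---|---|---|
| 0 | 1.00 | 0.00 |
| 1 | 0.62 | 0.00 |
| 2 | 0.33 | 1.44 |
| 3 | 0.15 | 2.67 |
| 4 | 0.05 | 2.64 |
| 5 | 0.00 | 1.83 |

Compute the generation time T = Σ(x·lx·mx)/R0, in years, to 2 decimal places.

lx·mx: 0, 0, 0.4752, 0.4005, 0.132, 0 → R0 = 1.0077
x·lx·mx: 0, 0, 0.9504, 1.2015, 0.528, 0 → Σ = 2.6799
T = 2.6799 / 1.0077 = 2.659422… → 2.66

2.66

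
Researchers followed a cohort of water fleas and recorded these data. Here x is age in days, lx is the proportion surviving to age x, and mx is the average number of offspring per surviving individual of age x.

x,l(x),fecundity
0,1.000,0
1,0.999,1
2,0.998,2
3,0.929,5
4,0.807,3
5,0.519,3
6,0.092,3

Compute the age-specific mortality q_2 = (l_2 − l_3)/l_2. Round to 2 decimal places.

0.07

q_2 = (l_2 − l_3) / l_2 = (0.998 − 0.929) / 0.998
     = 0.069 / 0.998 = 0.069138… → 0.07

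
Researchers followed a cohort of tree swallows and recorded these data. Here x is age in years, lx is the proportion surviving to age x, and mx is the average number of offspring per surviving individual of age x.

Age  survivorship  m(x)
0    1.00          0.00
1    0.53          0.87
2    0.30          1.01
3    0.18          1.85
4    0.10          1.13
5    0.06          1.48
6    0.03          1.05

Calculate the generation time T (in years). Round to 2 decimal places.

2.37

lx·mx: 0, 0.4611, 0.303, 0.333, 0.113, 0.0888, 0.0315 → R0 = 1.3304
x·lx·mx: 0, 0.4611, 0.606, 0.999, 0.452, 0.444, 0.189 → Σ = 3.1511
T = 3.1511 / 1.3304 = 2.368536… → 2.37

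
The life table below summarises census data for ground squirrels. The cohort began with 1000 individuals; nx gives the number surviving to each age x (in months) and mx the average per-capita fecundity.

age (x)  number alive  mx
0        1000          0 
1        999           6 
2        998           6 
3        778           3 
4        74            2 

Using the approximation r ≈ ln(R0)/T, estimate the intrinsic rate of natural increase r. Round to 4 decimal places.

1.5116

lx = nx/n0 = nx/1000: 1, 0.999, 0.998, 0.778, 0.074
R0 = Σ lx·mx = 0 + 5.994 + 5.988 + 2.334 + 0.148 = 14.464
Σ x·lx·mx = 25.564; T = 25.564/14.464 = 1.76742…
r ≈ ln(R0)/T = ln(14.464)/1.76742… = 1.511615… → 1.5116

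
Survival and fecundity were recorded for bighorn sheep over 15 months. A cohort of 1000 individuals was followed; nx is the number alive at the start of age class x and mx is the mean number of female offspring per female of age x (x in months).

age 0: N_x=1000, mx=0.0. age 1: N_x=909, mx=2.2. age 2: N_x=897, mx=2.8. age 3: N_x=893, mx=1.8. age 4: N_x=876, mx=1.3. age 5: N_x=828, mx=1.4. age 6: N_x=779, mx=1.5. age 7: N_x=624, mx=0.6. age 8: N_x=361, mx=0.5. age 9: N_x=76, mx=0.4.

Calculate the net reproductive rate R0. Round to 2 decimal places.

10.17

lx = nx/n0 = nx/1000: 1, 0.909, 0.897, 0.893, 0.876, 0.828, 0.779, 0.624, 0.361, 0.076
lx·mx by age: 0, 1.9998, 2.5116, 1.6074, 1.1388, 1.1592, 1.1685, 0.3744, 0.1805, 0.0304
R0 = Σ lx·mx = 10.1706 → 10.17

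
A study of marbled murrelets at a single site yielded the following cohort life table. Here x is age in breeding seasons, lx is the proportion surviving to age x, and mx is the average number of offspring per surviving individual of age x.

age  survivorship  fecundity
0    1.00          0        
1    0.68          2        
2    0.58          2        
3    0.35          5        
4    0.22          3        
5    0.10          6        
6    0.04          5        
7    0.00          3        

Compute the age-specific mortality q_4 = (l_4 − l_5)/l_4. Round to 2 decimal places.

q_4 = (l_4 − l_5) / l_4 = (0.22 − 0.1) / 0.22
     = 0.12 / 0.22 = 0.545455… → 0.55

0.55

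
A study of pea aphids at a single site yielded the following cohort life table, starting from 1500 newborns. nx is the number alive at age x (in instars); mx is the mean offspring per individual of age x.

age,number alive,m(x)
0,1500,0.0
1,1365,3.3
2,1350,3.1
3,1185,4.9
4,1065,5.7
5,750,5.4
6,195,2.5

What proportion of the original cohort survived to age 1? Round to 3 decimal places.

0.910

l_1 = n_1/n_0 = 1365/1500 = 0.91 → 0.910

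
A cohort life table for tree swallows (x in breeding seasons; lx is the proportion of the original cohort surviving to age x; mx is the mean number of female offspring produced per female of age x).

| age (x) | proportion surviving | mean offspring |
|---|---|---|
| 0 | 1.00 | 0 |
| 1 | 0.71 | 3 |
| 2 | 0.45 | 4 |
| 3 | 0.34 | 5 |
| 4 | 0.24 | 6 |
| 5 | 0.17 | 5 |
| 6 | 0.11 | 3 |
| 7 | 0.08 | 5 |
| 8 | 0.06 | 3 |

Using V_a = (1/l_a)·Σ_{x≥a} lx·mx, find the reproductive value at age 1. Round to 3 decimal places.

lx·mx for x ≥ 1: 2.13, 1.8, 1.7, 1.44, 0.85, 0.33, 0.4, 0.18 → sum = 8.83
V_1 = 8.83 / l_1 = 8.83 / 0.71 = 12.43662… → 12.437

12.437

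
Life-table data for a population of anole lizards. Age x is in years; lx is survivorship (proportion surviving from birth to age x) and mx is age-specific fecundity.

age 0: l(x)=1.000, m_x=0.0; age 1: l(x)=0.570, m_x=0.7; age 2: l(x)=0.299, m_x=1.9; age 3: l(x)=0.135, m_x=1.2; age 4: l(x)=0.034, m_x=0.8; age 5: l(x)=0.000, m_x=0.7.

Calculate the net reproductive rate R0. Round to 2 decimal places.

1.16

lx·mx by age: 0, 0.399, 0.5681, 0.162, 0.0272, 0
R0 = Σ lx·mx = 1.1563 → 1.16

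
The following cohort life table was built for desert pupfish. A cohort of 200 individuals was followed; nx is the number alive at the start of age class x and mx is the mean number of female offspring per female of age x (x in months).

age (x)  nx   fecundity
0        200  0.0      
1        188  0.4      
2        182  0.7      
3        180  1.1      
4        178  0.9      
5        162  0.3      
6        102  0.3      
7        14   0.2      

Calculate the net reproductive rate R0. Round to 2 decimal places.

lx = nx/n0 = nx/200: 1, 0.94, 0.91, 0.9, 0.89, 0.81, 0.51, 0.07
lx·mx by age: 0, 0.376, 0.637, 0.99, 0.801, 0.243, 0.153, 0.014
R0 = Σ lx·mx = 3.214 → 3.21

3.21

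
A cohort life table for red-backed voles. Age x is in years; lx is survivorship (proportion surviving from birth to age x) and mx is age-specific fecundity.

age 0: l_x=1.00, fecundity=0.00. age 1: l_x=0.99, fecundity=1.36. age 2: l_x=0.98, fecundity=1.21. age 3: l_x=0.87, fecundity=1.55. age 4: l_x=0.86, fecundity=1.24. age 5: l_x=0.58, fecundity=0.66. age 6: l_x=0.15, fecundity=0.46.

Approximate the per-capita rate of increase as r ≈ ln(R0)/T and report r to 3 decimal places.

R0 = Σ lx·mx = 0 + 1.3464 + 1.1858 + 1.3485 + 1.0664 + 0.3828 + 0.069 = 5.3989
Σ x·lx·mx = 14.3571; T = 14.3571/5.3989 = 2.65926…
r ≈ ln(R0)/T = ln(5.3989)/2.65926… = 0.63408… → 0.634

0.634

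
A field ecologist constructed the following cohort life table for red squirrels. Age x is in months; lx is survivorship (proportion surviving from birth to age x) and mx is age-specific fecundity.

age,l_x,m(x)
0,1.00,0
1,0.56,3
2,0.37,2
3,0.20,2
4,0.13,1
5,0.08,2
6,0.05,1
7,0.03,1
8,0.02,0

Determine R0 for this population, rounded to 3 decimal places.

lx·mx by age: 0, 1.68, 0.74, 0.4, 0.13, 0.16, 0.05, 0.03, 0
R0 = Σ lx·mx = 3.19 → 3.190

3.190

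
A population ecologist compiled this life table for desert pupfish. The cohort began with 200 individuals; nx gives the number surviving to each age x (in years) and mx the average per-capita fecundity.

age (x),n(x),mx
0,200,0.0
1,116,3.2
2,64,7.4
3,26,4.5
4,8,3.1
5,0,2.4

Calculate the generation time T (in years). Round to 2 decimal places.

lx = nx/n0 = nx/200: 1, 0.58, 0.32, 0.13, 0.04, 0
lx·mx: 0, 1.856, 2.368, 0.585, 0.124, 0 → R0 = 4.933
x·lx·mx: 0, 1.856, 4.736, 1.755, 0.496, 0 → Σ = 8.843
T = 8.843 / 4.933 = 1.792621… → 1.79

1.79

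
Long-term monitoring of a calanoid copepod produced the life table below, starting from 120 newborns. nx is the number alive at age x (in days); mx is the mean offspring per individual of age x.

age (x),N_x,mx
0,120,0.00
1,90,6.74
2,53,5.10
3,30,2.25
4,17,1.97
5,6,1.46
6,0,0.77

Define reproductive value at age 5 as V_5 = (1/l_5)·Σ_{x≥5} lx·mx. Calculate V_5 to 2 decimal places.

lx = nx/n0 = nx/120: 1, 0.75, 0.44167…, 0.25, 0.14167…, 0.05, 0
lx·mx for x ≥ 5: 0.073, 0 → sum = 0.073
V_5 = 0.073 / l_5 = 0.073 / 0.05 = 1.46 → 1.46

1.46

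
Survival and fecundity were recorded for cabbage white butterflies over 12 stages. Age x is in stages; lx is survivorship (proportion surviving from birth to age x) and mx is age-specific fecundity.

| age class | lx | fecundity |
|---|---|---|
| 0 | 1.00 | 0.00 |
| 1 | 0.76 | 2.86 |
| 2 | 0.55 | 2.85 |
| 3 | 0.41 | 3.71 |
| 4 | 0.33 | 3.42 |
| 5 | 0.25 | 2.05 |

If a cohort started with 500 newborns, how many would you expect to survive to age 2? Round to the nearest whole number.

275

Expected survivors = N0 · l_2 = 500 × 0.55 = 275 → 275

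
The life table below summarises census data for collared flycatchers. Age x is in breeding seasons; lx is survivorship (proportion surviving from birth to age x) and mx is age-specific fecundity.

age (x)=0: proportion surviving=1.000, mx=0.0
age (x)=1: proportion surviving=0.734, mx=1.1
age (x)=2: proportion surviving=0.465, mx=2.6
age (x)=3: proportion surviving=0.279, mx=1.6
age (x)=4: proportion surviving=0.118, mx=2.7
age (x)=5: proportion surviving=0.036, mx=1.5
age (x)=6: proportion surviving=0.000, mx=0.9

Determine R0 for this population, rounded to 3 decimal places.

2.835

lx·mx by age: 0, 0.8074, 1.209, 0.4464, 0.3186, 0.054, 0
R0 = Σ lx·mx = 2.8354 → 2.835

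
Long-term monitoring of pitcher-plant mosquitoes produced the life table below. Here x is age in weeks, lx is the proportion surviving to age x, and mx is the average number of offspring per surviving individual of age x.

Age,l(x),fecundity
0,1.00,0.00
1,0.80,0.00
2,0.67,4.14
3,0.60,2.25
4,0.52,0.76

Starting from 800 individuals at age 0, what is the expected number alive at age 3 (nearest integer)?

480

Expected survivors = N0 · l_3 = 800 × 0.60 = 480 → 480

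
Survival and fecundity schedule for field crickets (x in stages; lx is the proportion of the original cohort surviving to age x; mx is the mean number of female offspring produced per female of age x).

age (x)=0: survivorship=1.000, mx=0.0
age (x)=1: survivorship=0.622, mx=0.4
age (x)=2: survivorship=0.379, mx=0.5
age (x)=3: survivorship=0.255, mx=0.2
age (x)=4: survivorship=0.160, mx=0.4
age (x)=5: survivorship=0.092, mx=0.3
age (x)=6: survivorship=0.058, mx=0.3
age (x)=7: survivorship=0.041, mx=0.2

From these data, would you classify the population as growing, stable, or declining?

R0 = Σ lx·mx = 0 + 0.2488 + 0.1895 + 0.051 + 0.064 + 0.0276 + 0.0174 + 0.0082 = 0.6065
R0 < 1, so the population is declining.

declining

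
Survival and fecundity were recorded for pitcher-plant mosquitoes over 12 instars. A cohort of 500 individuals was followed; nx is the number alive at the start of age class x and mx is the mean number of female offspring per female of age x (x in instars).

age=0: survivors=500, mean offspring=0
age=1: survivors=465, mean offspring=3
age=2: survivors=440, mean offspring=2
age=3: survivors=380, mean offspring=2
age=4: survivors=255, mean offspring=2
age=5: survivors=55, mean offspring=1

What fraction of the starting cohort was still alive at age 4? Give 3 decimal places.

l_4 = n_4/n_0 = 255/500 = 0.51 → 0.510

0.510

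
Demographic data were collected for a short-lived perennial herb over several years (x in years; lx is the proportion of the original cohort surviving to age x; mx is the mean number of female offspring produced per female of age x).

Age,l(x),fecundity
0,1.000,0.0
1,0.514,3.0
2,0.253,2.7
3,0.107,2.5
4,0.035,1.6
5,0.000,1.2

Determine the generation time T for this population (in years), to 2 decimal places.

lx·mx: 0, 1.542, 0.6831, 0.2675, 0.056, 0 → R0 = 2.5486
x·lx·mx: 0, 1.542, 1.3662, 0.8025, 0.224, 0 → Σ = 3.9347
T = 3.9347 / 2.5486 = 1.543867… → 1.54

1.54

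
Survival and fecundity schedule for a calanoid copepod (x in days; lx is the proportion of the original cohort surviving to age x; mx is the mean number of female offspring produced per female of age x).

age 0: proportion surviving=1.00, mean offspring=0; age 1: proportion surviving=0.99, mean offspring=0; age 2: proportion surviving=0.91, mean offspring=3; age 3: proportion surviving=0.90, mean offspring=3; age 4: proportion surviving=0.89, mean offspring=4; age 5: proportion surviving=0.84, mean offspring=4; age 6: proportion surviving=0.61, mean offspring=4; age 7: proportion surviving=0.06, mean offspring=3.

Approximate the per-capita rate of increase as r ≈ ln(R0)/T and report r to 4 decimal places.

R0 = Σ lx·mx = 0 + 0 + 2.73 + 2.7 + 3.56 + 3.36 + 2.44 + 0.18 = 14.97
Σ x·lx·mx = 60.5; T = 60.5/14.97 = 4.04142…
r ≈ ln(R0)/T = ln(14.97)/4.04142… = 0.669579… → 0.6696

0.6696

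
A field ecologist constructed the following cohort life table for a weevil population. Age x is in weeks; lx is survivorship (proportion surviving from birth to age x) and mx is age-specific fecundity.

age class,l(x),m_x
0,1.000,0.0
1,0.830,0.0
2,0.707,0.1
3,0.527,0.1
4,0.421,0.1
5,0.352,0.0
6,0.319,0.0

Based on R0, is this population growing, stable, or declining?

R0 = Σ lx·mx = 0 + 0 + 0.0707 + 0.0527 + 0.0421 + 0 + 0 = 0.1655
R0 < 1, so the population is declining.

declining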